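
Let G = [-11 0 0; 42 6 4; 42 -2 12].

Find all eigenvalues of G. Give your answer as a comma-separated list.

Compute the characteristic polynomial p(λ) = det(λI - G).
Expanding along the first row, p(λ) = λ^3 - 7λ^2 - 118λ + 880.
Rational-root test: λ = 10 gives p(10) = 0.
Dividing by (λ - 10) leaves λ^2 + 3λ - 88.
The quadratic factors as (λ + 11)·(λ - 8).
Eigenvalues: -11, 8, 10.

-11, 8, 10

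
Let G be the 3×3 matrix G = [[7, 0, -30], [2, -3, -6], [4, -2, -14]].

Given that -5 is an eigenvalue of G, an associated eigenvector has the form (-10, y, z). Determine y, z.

We need (G + 5I)v = 0.
G + 5I = [[12, 0, -30], [2, 2, -6], [4, -2, -9]].
Row 1: (12)·-10 + (0)·y + (-30)·z = 0
Row 2: (2)·-10 + (2)·y + (-6)·z = 0
Row 3: (4)·-10 + (-2)·y + (-9)·z = 0
Solving gives y = -2, z = -4.
Check: G·(-10, -2, -4) = (50, 10, 20) = -5·(-10, -2, -4).

-2, -4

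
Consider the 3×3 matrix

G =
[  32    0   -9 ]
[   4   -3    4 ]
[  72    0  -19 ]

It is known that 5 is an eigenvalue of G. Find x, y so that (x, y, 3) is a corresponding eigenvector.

1, 2

We need (G - 5I)v = 0.
G - 5I = [[27, 0, -9], [4, -8, 4], [72, 0, -24]].
Row 1: (27)·x + (0)·y + (-9)·3 = 0
Row 2: (4)·x + (-8)·y + (4)·3 = 0
Row 3: (72)·x + (0)·y + (-24)·3 = 0
Solving gives x = 1, y = 2.
Check: G·(1, 2, 3) = (5, 10, 15) = 5·(1, 2, 3).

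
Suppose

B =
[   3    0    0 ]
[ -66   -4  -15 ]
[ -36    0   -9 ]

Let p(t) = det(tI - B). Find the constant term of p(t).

-108

p(t) = t^3 + 10t^2 - 3t - 108.
The constant term is -108.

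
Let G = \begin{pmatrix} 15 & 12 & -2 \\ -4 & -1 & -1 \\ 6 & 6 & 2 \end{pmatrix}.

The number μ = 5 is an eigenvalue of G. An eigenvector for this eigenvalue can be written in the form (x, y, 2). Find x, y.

4, -3

We need (G - 5I)v = 0.
G - 5I = [[10, 12, -2], [-4, -6, -1], [6, 6, -3]].
Row 1: (10)·x + (12)·y + (-2)·2 = 0
Row 2: (-4)·x + (-6)·y + (-1)·2 = 0
Row 3: (6)·x + (6)·y + (-3)·2 = 0
Solving gives x = 4, y = -3.
Check: G·(4, -3, 2) = (20, -15, 10) = 5·(4, -3, 2).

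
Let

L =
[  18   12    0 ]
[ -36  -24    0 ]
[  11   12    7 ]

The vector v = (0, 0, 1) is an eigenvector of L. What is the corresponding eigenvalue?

7

Compute Lv: L·(0, 0, 1) = (0, 0, 7).
Since Lv = λv, compare component 3: 7 = λ·1, so λ = 7.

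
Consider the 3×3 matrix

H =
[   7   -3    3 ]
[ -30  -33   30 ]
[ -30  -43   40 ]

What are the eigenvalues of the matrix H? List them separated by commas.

-3, 7, 10

Compute the characteristic polynomial p(s) = det(sI - H).
Expanding the 3×3 determinant: p(s) = s^3 - 14s^2 + 19s + 210.
Rational-root test: s = -3 gives p(-3) = 0.
Factor out (s + 3): p(s) = (s + 3)·(s^2 - 17s + 70).
The quadratic factors as (s - 7)·(s - 10).
Eigenvalues: -3, 7, 10.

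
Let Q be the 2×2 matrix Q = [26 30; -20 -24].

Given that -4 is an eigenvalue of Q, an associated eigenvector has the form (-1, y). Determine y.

We need (Q + 4I)v = 0.
Q + 4I = [[30, 30], [-20, -20]].
Row 1: (30)·-1 + (30)·y = 0
Row 2: (-20)·-1 + (-20)·y = 0
Solving gives y = 1.
Check: Q·(-1, 1) = (4, -4) = -4·(-1, 1).

1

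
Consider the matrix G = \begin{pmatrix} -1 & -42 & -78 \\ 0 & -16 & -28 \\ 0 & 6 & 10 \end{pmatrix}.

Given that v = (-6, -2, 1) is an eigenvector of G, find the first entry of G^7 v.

First find the eigenvalue: Gv = (12, 4, -2) = -2·(-6, -2, 1), so λ = -2.
Then G^7 v = λ^7·v = (-2)^7·(-6, -2, 1) = -128·(-6, -2, 1) = (768, 256, -128).

768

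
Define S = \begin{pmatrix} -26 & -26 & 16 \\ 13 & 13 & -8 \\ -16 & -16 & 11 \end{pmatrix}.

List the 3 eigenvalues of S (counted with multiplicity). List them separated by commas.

The characteristic polynomial is p(r) = det(rI - S).
Expanding the 3×3 determinant: p(r) = r^3 + 2r^2 - 15r.
Try r = 0: p(0) = 0, so 0 is a root.
Factor out r: p(r) = r·(r^2 + 2r - 15).
The quadratic factors as (r + 5)·(r - 3).
Eigenvalues: -5, 0, 3.

-5, 0, 3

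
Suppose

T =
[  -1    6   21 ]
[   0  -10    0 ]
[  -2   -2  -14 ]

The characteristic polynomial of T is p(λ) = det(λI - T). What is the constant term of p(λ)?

p(λ) = λ^3 + 25λ^2 + 206λ + 560.
The constant term is 560.

560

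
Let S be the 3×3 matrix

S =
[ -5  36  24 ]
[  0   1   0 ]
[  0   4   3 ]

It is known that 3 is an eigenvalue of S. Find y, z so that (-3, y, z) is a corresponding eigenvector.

We need (S - 3I)v = 0.
S - 3I = [[-8, 36, 24], [0, -2, 0], [0, 4, 0]].
Row 1: (-8)·-3 + (36)·y + (24)·z = 0
Row 2: (0)·-3 + (-2)·y + (0)·z = 0
Row 3: (0)·-3 + (4)·y + (0)·z = 0
Solving gives y = 0, z = -1.
Check: S·(-3, 0, -1) = (-9, 0, -3) = 3·(-3, 0, -1).

0, -1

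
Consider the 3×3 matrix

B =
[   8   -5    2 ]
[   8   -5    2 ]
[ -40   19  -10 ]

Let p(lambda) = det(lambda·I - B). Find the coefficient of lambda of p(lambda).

p(lambda) = lambda^3 + 7·lambda^2 + 12·lambda.
The coefficient of lambda is 12.

12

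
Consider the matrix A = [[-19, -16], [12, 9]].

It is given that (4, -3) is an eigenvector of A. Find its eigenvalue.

-7

Compute Av: A·(4, -3) = (-28, 21).
Since Av = λv, compare component 1: -28 = λ·4, so λ = -7.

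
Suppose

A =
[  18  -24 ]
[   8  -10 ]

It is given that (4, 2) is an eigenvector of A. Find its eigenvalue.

6

Compute Av: A·(4, 2) = (24, 12).
Since Av = λv, compare component 1: 24 = λ·4, so λ = 6.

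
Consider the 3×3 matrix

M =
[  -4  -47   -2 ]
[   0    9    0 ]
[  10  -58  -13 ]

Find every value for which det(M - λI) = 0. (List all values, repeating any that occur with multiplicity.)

-9, -8, 9

The characteristic polynomial is p(s) = det(sI - M).
Expanding the 3×3 determinant: p(s) = s^3 + 8s^2 - 81s - 648.
Rational-root test: s = -9 gives p(-9) = 0.
Factor out (s + 9): p(s) = (s + 9)·(s^2 - s - 72).
The quadratic factors as (s + 8)·(s - 9).
Eigenvalues: -9, -8, 9.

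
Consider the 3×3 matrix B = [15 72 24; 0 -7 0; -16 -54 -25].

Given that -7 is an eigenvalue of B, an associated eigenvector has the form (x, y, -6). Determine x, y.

We need (B + 7I)v = 0.
B + 7I = [[22, 72, 24], [0, 0, 0], [-16, -54, -18]].
Row 1: (22)·x + (72)·y + (24)·-6 = 0
Row 2: (0)·x + (0)·y + (0)·-6 = 0
Row 3: (-16)·x + (-54)·y + (-18)·-6 = 0
Solving gives x = 0, y = 2.
Check: B·(0, 2, -6) = (0, -14, 42) = -7·(0, 2, -6).

0, 2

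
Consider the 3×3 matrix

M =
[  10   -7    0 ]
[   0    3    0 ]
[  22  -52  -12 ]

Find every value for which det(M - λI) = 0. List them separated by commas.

-12, 3, 10

Set up det(μI - M) = 0.
Cofactor expansion gives p(μ) = μ^3 - μ^2 - 126μ + 360.
Since p(3) = 0, μ = 3 is a root.
Factor out (μ - 3): p(μ) = (μ - 3)·(μ^2 + 2μ - 120).
The quadratic factors as (μ + 12)·(μ - 10).
Eigenvalues: -12, 3, 10.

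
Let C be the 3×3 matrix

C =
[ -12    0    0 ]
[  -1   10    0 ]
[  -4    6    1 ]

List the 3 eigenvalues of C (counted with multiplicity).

-12, 1, 10

C is lower triangular, so its eigenvalues are the diagonal entries.
Diagonal: -12, 10, 1.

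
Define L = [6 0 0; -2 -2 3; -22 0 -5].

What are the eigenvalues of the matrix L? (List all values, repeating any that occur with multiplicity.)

-5, -2, 6

Compute the characteristic polynomial p(λ) = det(λI - L).
Cofactor expansion gives p(λ) = λ^3 + λ^2 - 32λ - 60.
Rational-root test: λ = -2 gives p(-2) = 0.
Factor out (λ + 2): p(λ) = (λ + 2)·(λ^2 - λ - 30).
The quadratic factors as (λ + 5)·(λ - 6).
Eigenvalues: -5, -2, 6.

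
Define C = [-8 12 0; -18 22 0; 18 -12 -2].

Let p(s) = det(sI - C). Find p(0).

p(0) = det(0·I − C) = det(−C) = (−1)^3·det(C).
det(C) = -80, so p(0) = 80.

80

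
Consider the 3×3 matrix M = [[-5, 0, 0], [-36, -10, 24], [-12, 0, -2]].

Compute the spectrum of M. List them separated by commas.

-10, -5, -2

The characteristic polynomial is p(r) = det(rI - M).
Expanding along the first row, p(r) = r^3 + 17r^2 + 80r + 100.
Rational-root test: r = -2 gives p(-2) = 0.
Factor out (r + 2): p(r) = (r + 2)·(r^2 + 15r + 50).
The quadratic factors as (r + 10)·(r + 5).
Eigenvalues: -10, -5, -2.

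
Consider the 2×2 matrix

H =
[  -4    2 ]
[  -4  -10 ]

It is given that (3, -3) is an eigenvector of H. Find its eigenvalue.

Compute Hv: H·(3, -3) = (-18, 18).
Since Hv = λv, compare component 1: -18 = λ·3, so λ = -6.

-6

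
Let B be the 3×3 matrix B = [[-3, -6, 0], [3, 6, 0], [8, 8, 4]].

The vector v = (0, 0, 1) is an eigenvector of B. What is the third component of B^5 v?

1024

First find the eigenvalue: Bv = (0, 0, 4) = 4·(0, 0, 1), so λ = 4.
Then B^5 v = λ^5·v = 4^5·(0, 0, 1) = 1024·(0, 0, 1) = (0, 0, 1024).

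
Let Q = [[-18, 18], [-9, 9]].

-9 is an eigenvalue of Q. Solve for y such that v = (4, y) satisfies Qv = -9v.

We need (Q + 9I)v = 0.
Q + 9I = [[-9, 18], [-9, 18]].
Row 1: (-9)·4 + (18)·y = 0
Row 2: (-9)·4 + (18)·y = 0
Solving gives y = 2.
Check: Q·(4, 2) = (-36, -18) = -9·(4, 2).

2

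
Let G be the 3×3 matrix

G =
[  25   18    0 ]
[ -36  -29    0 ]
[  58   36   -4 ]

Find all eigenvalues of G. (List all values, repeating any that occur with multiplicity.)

-11, -4, 7

Set up det(λI - G) = 0.
Cofactor expansion gives p(λ) = λ^3 + 8λ^2 - 61λ - 308.
Rational-root test: λ = 7 gives p(7) = 0.
Dividing by (λ - 7) leaves λ^2 + 15λ + 44.
The quadratic factors as (λ + 11)·(λ + 4).
Eigenvalues: -11, -4, 7.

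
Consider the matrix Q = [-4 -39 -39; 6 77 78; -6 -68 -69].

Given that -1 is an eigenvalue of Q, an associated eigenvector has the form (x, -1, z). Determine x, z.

0, 1

We need (Q + 1I)v = 0.
Q + 1I = [[-3, -39, -39], [6, 78, 78], [-6, -68, -68]].
Row 1: (-3)·x + (-39)·-1 + (-39)·z = 0
Row 2: (6)·x + (78)·-1 + (78)·z = 0
Row 3: (-6)·x + (-68)·-1 + (-68)·z = 0
Solving gives x = 0, z = 1.
Check: Q·(0, -1, 1) = (0, 1, -1) = -1·(0, -1, 1).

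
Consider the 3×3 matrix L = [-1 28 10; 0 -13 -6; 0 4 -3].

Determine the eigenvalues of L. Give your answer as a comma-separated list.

Set up det(rI - L) = 0.
Expanding the 3×3 determinant: p(r) = r^3 + 17r^2 + 79r + 63.
Since p(-9) = 0, r = -9 is a root.
Dividing by (r + 9) leaves r^2 + 8r + 7.
The quadratic factors as (r + 7)·(r + 1).
Eigenvalues: -9, -7, -1.

-9, -7, -1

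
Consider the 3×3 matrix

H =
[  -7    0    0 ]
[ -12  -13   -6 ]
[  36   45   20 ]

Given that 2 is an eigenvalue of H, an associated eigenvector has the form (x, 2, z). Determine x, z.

We need (H - 2I)v = 0.
H - 2I = [[-9, 0, 0], [-12, -15, -6], [36, 45, 18]].
Row 1: (-9)·x + (0)·2 + (0)·z = 0
Row 2: (-12)·x + (-15)·2 + (-6)·z = 0
Row 3: (36)·x + (45)·2 + (18)·z = 0
Solving gives x = 0, z = -5.
Check: H·(0, 2, -5) = (0, 4, -10) = 2·(0, 2, -5).

0, -5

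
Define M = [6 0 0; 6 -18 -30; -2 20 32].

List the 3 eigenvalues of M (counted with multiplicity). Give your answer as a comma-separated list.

2, 6, 12

The characteristic polynomial is p(μ) = det(μI - M).
Expanding the 3×3 determinant: p(μ) = μ^3 - 20μ^2 + 108μ - 144.
Since p(2) = 0, μ = 2 is a root.
Factor out (μ - 2): p(μ) = (μ - 2)·(μ^2 - 18μ + 72).
The quadratic factors as (μ - 6)·(μ - 12).
Eigenvalues: 2, 6, 12.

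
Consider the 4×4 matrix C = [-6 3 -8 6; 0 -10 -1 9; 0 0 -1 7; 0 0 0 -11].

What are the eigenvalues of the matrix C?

C is upper triangular, so its eigenvalues are the diagonal entries.
Diagonal: -6, -10, -1, -11.

-11, -10, -6, -1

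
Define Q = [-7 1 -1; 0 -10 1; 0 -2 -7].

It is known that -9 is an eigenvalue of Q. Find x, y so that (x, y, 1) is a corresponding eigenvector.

0, 1

We need (Q + 9I)v = 0.
Q + 9I = [[2, 1, -1], [0, -1, 1], [0, -2, 2]].
Row 1: (2)·x + (1)·y + (-1)·1 = 0
Row 2: (0)·x + (-1)·y + (1)·1 = 0
Row 3: (0)·x + (-2)·y + (2)·1 = 0
Solving gives x = 0, y = 1.
Check: Q·(0, 1, 1) = (0, -9, -9) = -9·(0, 1, 1).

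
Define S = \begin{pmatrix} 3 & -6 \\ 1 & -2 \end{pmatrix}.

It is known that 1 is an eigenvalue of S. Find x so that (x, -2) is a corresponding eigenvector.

We need (S - 1I)v = 0.
S - 1I = [[2, -6], [1, -3]].
Row 1: (2)·x + (-6)·-2 = 0
Row 2: (1)·x + (-3)·-2 = 0
Solving gives x = -6.
Check: S·(-6, -2) = (-6, -2) = 1·(-6, -2).

-6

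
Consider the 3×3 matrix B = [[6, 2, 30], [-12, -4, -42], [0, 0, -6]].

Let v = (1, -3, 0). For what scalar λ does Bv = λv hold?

0

Compute Bv: B·(1, -3, 0) = (0, 0, 0).
Since Bv = λv, compare component 1: 0 = λ·1, so λ = 0.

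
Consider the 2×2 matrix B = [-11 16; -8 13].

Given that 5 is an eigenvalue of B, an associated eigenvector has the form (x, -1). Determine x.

-1

We need (B - 5I)v = 0.
B - 5I = [[-16, 16], [-8, 8]].
Row 1: (-16)·x + (16)·-1 = 0
Row 2: (-8)·x + (8)·-1 = 0
Solving gives x = -1.
Check: B·(-1, -1) = (-5, -5) = 5·(-1, -1).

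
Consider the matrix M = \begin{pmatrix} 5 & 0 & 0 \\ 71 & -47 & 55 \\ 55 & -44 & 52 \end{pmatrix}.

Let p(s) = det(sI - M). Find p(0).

p(0) = det(0·I − M) = det(−M) = (−1)^3·det(M).
det(M) = -120, so p(0) = 120.

120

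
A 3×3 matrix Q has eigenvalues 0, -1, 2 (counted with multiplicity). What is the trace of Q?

trace(Q) is the sum of the eigenvalues: (0) + (-1) + (2) = 1.

1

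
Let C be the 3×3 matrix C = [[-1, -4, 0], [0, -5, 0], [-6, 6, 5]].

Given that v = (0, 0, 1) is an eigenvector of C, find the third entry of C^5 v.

3125

First find the eigenvalue: Cv = (0, 0, 5) = 5·(0, 0, 1), so λ = 5.
Then C^5 v = λ^5·v = 5^5·(0, 0, 1) = 3125·(0, 0, 1) = (0, 0, 3125).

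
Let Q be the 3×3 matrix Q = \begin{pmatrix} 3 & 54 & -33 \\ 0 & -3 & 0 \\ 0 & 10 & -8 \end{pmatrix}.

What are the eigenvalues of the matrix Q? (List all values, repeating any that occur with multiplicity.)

-8, -3, 3

The characteristic polynomial is p(λ) = det(λI - Q).
Expanding along the first row, p(λ) = λ^3 + 8λ^2 - 9λ - 72.
Since p(-3) = 0, λ = -3 is a root.
Factor out (λ + 3): p(λ) = (λ + 3)·(λ^2 + 5λ - 24).
The quadratic factors as (λ + 8)·(λ - 3).
Eigenvalues: -8, -3, 3.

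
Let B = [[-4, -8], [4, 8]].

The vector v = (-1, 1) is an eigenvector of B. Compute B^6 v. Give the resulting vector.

(-4096, 4096)

First find the eigenvalue: Bv = (-4, 4) = 4·(-1, 1), so λ = 4.
Then B^6 v = λ^6·v = 4^6·(-1, 1) = 4096·(-1, 1) = (-4096, 4096).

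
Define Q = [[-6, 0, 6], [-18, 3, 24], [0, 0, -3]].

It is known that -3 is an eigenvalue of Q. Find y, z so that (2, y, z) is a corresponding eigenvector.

We need (Q + 3I)v = 0.
Q + 3I = [[-3, 0, 6], [-18, 6, 24], [0, 0, 0]].
Row 1: (-3)·2 + (0)·y + (6)·z = 0
Row 2: (-18)·2 + (6)·y + (24)·z = 0
Row 3: (0)·2 + (0)·y + (0)·z = 0
Solving gives y = 2, z = 1.
Check: Q·(2, 2, 1) = (-6, -6, -3) = -3·(2, 2, 1).

2, 1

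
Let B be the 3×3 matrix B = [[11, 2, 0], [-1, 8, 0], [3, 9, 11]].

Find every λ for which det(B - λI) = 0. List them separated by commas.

9, 10, 11

The characteristic polynomial is p(s) = det(sI - B).
Cofactor expansion gives p(s) = s^3 - 30s^2 + 299s - 990.
Rational-root test: s = 10 gives p(10) = 0.
Dividing by (s - 10) leaves s^2 - 20s + 99.
The quadratic factors as (s - 9)·(s - 11).
Eigenvalues: 9, 10, 11.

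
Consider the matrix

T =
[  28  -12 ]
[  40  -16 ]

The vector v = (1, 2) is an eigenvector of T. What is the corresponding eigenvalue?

4

Compute Tv: T·(1, 2) = (4, 8).
Since Tv = λv, compare component 1: 4 = λ·1, so λ = 4.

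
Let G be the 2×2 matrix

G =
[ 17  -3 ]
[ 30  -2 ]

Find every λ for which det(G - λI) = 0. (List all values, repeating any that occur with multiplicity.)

det(G - rI) = (17 - r)(-2 - r) - (-3)·(30) = r^2 - 15r + 56.
This factors as (r - 7)·(r - 8) = 0.
Eigenvalues: 7, 8.

7, 8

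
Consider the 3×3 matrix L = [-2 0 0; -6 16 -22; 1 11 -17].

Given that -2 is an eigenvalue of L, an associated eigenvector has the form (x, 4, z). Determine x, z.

We need (L + 2I)v = 0.
L + 2I = [[0, 0, 0], [-6, 18, -22], [1, 11, -15]].
Row 1: (0)·x + (0)·4 + (0)·z = 0
Row 2: (-6)·x + (18)·4 + (-22)·z = 0
Row 3: (1)·x + (11)·4 + (-15)·z = 0
Solving gives x = 1, z = 3.
Check: L·(1, 4, 3) = (-2, -8, -6) = -2·(1, 4, 3).

1, 3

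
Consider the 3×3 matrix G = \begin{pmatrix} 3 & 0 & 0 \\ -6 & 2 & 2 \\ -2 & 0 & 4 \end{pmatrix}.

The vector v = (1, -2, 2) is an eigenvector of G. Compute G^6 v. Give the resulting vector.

(729, -1458, 1458)

First find the eigenvalue: Gv = (3, -6, 6) = 3·(1, -2, 2), so λ = 3.
Then G^6 v = λ^6·v = 3^6·(1, -2, 2) = 729·(1, -2, 2) = (729, -1458, 1458).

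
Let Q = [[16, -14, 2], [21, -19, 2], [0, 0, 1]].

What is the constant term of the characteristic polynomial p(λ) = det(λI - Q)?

10

p(0) = det(0·I − Q) = det(−Q) = (−1)^3·det(Q).
det(Q) = -10, so p(0) = 10.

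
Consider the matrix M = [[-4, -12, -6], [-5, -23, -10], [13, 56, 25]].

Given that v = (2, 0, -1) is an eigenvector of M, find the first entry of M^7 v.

-2

First find the eigenvalue: Mv = (-2, 0, 1) = -1·(2, 0, -1), so λ = -1.
Then M^7 v = λ^7·v = (-1)^7·(2, 0, -1) = -1·(2, 0, -1) = (-2, 0, 1).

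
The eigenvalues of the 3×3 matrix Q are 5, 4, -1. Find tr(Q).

8

trace(Q) is the sum of the eigenvalues: (5) + (4) + (-1) = 8.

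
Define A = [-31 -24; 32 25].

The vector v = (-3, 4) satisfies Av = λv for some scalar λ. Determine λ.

Compute Av: A·(-3, 4) = (-3, 4).
Since Av = λv, compare component 1: -3 = λ·-3, so λ = 1.

1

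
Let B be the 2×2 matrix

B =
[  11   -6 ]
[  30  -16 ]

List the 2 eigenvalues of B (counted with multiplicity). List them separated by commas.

-4, -1

det(B - rI) = (11 - r)(-16 - r) - (-6)·(30) = r^2 + 5r + 4.
This factors as (r + 4)·(r + 1) = 0.
Eigenvalues: -4, -1.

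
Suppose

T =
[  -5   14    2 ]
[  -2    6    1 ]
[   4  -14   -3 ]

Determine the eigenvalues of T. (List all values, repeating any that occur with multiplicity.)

Set up det(tI - T) = 0.
Expanding the 3×3 determinant: p(t) = t^3 + 2t^2 + t.
Try t = 0: p(0) = 0, so 0 is a root.
Dividing by t leaves t^2 + 2t + 1.
The quadratic factor is (t + 1)^2.
Eigenvalues: -1, -1, 0.

-1, -1, 0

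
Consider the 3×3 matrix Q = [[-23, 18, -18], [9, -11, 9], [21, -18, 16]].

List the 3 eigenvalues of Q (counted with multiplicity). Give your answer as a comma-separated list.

-11, -5, -2

Set up det(λI - Q) = 0.
Expanding along the first row, p(λ) = λ^3 + 18λ^2 + 87λ + 110.
Since p(-5) = 0, λ = -5 is a root.
Dividing by (λ + 5) leaves λ^2 + 13λ + 22.
The quadratic factors as (λ + 11)·(λ + 2).
Eigenvalues: -11, -5, -2.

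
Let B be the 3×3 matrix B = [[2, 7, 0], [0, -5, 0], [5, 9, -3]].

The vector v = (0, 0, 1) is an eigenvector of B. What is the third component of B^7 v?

First find the eigenvalue: Bv = (0, 0, -3) = -3·(0, 0, 1), so λ = -3.
Then B^7 v = λ^7·v = (-3)^7·(0, 0, 1) = -2187·(0, 0, 1) = (0, 0, -2187).

-2187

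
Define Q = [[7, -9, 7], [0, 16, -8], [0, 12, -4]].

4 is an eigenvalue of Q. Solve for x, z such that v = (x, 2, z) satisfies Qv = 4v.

We need (Q - 4I)v = 0.
Q - 4I = [[3, -9, 7], [0, 12, -8], [0, 12, -8]].
Row 1: (3)·x + (-9)·2 + (7)·z = 0
Row 2: (0)·x + (12)·2 + (-8)·z = 0
Row 3: (0)·x + (12)·2 + (-8)·z = 0
Solving gives x = -1, z = 3.
Check: Q·(-1, 2, 3) = (-4, 8, 12) = 4·(-1, 2, 3).

-1, 3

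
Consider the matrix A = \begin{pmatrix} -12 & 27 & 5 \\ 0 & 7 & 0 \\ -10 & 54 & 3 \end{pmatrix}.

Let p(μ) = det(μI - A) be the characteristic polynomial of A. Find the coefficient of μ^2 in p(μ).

2

The coefficient of μ^2 of det(μI - A) is −trace(A).
trace(A) = (-12) + (7) + (3) = -2, so the coefficient is 2.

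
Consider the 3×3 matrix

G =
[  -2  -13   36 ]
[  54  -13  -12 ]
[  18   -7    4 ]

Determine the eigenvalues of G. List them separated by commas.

-11, -8, 8

Compute the characteristic polynomial p(s) = det(sI - G).
Expanding along the first row, p(s) = s^3 + 11s^2 - 64s - 704.
Since p(-8) = 0, s = -8 is a root.
Factor out (s + 8): p(s) = (s + 8)·(s^2 + 3s - 88).
The quadratic factors as (s + 11)·(s - 8).
Eigenvalues: -11, -8, 8.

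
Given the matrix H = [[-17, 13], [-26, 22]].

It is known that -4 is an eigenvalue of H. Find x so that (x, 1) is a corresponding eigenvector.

We need (H + 4I)v = 0.
H + 4I = [[-13, 13], [-26, 26]].
Row 1: (-13)·x + (13)·1 = 0
Row 2: (-26)·x + (26)·1 = 0
Solving gives x = 1.
Check: H·(1, 1) = (-4, -4) = -4·(1, 1).

1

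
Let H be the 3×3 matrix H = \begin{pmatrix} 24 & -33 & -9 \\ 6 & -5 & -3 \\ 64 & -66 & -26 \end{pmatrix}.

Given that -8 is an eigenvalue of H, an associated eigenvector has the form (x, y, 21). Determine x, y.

9, 3

We need (H + 8I)v = 0.
H + 8I = [[32, -33, -9], [6, 3, -3], [64, -66, -18]].
Row 1: (32)·x + (-33)·y + (-9)·21 = 0
Row 2: (6)·x + (3)·y + (-3)·21 = 0
Row 3: (64)·x + (-66)·y + (-18)·21 = 0
Solving gives x = 9, y = 3.
Check: H·(9, 3, 21) = (-72, -24, -168) = -8·(9, 3, 21).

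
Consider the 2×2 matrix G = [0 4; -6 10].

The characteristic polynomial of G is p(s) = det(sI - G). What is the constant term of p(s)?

p(s) = s^2 - 10s + 24.
The constant term is 24.

24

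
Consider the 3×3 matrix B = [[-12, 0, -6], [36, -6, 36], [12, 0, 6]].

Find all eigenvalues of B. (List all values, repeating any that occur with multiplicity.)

Compute the characteristic polynomial p(r) = det(rI - B).
Cofactor expansion gives p(r) = r^3 + 12r^2 + 36r.
Rational-root test: r = -6 gives p(-6) = 0.
Factor out (r + 6): p(r) = (r + 6)·(r^2 + 6r).
The quadratic factors as (r + 6)·r.
Eigenvalues: -6, -6, 0.

-6, -6, 0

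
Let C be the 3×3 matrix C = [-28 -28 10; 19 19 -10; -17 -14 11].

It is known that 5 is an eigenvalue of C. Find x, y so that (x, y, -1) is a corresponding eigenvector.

We need (C - 5I)v = 0.
C - 5I = [[-33, -28, 10], [19, 14, -10], [-17, -14, 6]].
Row 1: (-33)·x + (-28)·y + (10)·-1 = 0
Row 2: (19)·x + (14)·y + (-10)·-1 = 0
Row 3: (-17)·x + (-14)·y + (6)·-1 = 0
Solving gives x = -2, y = 2.
Check: C·(-2, 2, -1) = (-10, 10, -5) = 5·(-2, 2, -1).

-2, 2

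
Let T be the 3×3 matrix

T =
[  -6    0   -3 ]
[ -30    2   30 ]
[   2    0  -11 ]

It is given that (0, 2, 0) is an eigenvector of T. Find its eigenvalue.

2

Compute Tv: T·(0, 2, 0) = (0, 4, 0).
Since Tv = λv, compare component 2: 4 = λ·2, so λ = 2.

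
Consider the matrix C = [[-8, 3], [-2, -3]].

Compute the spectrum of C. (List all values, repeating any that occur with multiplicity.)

-6, -5

det(C - sI) = (-8 - s)(-3 - s) - (3)·(-2) = s^2 + 11s + 30.
This factors as (s + 6)·(s + 5) = 0.
Eigenvalues: -6, -5.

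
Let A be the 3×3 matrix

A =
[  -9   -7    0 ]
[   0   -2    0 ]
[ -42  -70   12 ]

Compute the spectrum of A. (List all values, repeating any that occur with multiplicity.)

Compute the characteristic polynomial p(t) = det(tI - A).
Expanding the 3×3 determinant: p(t) = t^3 - t^2 - 114t - 216.
Rational-root test: t = 12 gives p(12) = 0.
Factor out (t - 12): p(t) = (t - 12)·(t^2 + 11t + 18).
The quadratic factors as (t + 9)·(t + 2).
Eigenvalues: -9, -2, 12.

-9, -2, 12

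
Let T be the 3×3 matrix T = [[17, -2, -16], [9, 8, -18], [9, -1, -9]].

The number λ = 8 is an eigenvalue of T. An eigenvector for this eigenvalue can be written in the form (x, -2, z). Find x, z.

We need (T - 8I)v = 0.
T - 8I = [[9, -2, -16], [9, 0, -18], [9, -1, -17]].
Row 1: (9)·x + (-2)·-2 + (-16)·z = 0
Row 2: (9)·x + (0)·-2 + (-18)·z = 0
Row 3: (9)·x + (-1)·-2 + (-17)·z = 0
Solving gives x = -4, z = -2.
Check: T·(-4, -2, -2) = (-32, -16, -16) = 8·(-4, -2, -2).

-4, -2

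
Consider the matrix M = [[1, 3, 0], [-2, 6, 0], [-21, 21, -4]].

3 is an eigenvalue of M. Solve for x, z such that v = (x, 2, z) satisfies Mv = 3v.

3, -3

We need (M - 3I)v = 0.
M - 3I = [[-2, 3, 0], [-2, 3, 0], [-21, 21, -7]].
Row 1: (-2)·x + (3)·2 + (0)·z = 0
Row 2: (-2)·x + (3)·2 + (0)·z = 0
Row 3: (-21)·x + (21)·2 + (-7)·z = 0
Solving gives x = 3, z = -3.
Check: M·(3, 2, -3) = (9, 6, -9) = 3·(3, 2, -3).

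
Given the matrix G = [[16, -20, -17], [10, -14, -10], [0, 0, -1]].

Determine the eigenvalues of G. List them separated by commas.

The characteristic polynomial is p(λ) = det(λI - G).
Cofactor expansion gives p(λ) = λ^3 - λ^2 - 26λ - 24.
Try λ = 6: p(6) = 0, so 6 is a root.
Dividing by (λ - 6) leaves λ^2 + 5λ + 4.
The quadratic factors as (λ + 4)·(λ + 1).
Eigenvalues: -4, -1, 6.

-4, -1, 6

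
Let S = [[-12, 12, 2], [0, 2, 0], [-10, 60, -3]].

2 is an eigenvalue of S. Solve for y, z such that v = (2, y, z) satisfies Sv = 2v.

We need (S - 2I)v = 0.
S - 2I = [[-14, 12, 2], [0, 0, 0], [-10, 60, -5]].
Row 1: (-14)·2 + (12)·y + (2)·z = 0
Row 2: (0)·2 + (0)·y + (0)·z = 0
Row 3: (-10)·2 + (60)·y + (-5)·z = 0
Solving gives y = 1, z = 8.
Check: S·(2, 1, 8) = (4, 2, 16) = 2·(2, 1, 8).

1, 8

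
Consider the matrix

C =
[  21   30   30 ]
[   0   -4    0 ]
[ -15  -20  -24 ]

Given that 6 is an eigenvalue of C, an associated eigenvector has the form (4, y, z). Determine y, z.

We need (C - 6I)v = 0.
C - 6I = [[15, 30, 30], [0, -10, 0], [-15, -20, -30]].
Row 1: (15)·4 + (30)·y + (30)·z = 0
Row 2: (0)·4 + (-10)·y + (0)·z = 0
Row 3: (-15)·4 + (-20)·y + (-30)·z = 0
Solving gives y = 0, z = -2.
Check: C·(4, 0, -2) = (24, 0, -12) = 6·(4, 0, -2).

0, -2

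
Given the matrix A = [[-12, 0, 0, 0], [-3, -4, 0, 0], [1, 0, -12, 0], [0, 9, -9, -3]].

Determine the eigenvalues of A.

A is lower triangular, so its eigenvalues are the diagonal entries.
Diagonal: -12, -4, -12, -3.

-12, -12, -4, -3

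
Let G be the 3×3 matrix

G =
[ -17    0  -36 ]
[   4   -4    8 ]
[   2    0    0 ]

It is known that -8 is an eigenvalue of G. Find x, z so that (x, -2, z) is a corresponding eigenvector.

We need (G + 8I)v = 0.
G + 8I = [[-9, 0, -36], [4, 4, 8], [2, 0, 8]].
Row 1: (-9)·x + (0)·-2 + (-36)·z = 0
Row 2: (4)·x + (4)·-2 + (8)·z = 0
Row 3: (2)·x + (0)·-2 + (8)·z = 0
Solving gives x = 4, z = -1.
Check: G·(4, -2, -1) = (-32, 16, 8) = -8·(4, -2, -1).

4, -1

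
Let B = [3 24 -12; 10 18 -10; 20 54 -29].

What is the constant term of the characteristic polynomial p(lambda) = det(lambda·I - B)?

p(0) = det(0·I − B) = det(−B) = (−1)^3·det(B).
det(B) = 54, so p(0) = -54.

-54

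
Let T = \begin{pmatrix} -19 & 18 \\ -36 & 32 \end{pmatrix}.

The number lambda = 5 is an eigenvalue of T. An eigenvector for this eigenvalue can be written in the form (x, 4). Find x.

We need (T - 5I)v = 0.
T - 5I = [[-24, 18], [-36, 27]].
Row 1: (-24)·x + (18)·4 = 0
Row 2: (-36)·x + (27)·4 = 0
Solving gives x = 3.
Check: T·(3, 4) = (15, 20) = 5·(3, 4).

3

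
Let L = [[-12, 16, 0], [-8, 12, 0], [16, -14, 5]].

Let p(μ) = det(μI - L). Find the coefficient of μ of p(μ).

-16

p(μ) = μ^3 - 5μ^2 - 16μ + 80.
The coefficient of μ is -16.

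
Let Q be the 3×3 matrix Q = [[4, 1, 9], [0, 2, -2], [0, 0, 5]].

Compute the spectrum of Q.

Q is upper triangular, so its eigenvalues are the diagonal entries.
Diagonal: 4, 2, 5.

2, 4, 5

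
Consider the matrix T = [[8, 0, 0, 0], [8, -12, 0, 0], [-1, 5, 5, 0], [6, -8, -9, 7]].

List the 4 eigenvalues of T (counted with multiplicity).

T is lower triangular, so its eigenvalues are the diagonal entries.
Diagonal: 8, -12, 5, 7.

-12, 5, 7, 8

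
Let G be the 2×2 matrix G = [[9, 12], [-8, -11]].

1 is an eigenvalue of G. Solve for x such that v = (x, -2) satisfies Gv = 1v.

3

We need (G - 1I)v = 0.
G - 1I = [[8, 12], [-8, -12]].
Row 1: (8)·x + (12)·-2 = 0
Row 2: (-8)·x + (-12)·-2 = 0
Solving gives x = 3.
Check: G·(3, -2) = (3, -2) = 1·(3, -2).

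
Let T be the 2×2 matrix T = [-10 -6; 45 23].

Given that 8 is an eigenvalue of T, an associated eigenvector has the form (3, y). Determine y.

We need (T - 8I)v = 0.
T - 8I = [[-18, -6], [45, 15]].
Row 1: (-18)·3 + (-6)·y = 0
Row 2: (45)·3 + (15)·y = 0
Solving gives y = -9.
Check: T·(3, -9) = (24, -72) = 8·(3, -9).

-9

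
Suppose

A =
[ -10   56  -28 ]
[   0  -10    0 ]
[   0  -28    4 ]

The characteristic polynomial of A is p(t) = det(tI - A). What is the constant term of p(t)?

p(t) = t^3 + 16t^2 + 20t - 400.
The constant term is -400.

-400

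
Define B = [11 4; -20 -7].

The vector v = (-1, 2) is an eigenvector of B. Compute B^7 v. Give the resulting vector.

First find the eigenvalue: Bv = (-3, 6) = 3·(-1, 2), so λ = 3.
Then B^7 v = λ^7·v = 3^7·(-1, 2) = 2187·(-1, 2) = (-2187, 4374).

(-2187, 4374)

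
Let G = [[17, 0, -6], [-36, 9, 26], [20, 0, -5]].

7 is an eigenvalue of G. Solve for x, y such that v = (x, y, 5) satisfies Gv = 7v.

We need (G - 7I)v = 0.
G - 7I = [[10, 0, -6], [-36, 2, 26], [20, 0, -12]].
Row 1: (10)·x + (0)·y + (-6)·5 = 0
Row 2: (-36)·x + (2)·y + (26)·5 = 0
Row 3: (20)·x + (0)·y + (-12)·5 = 0
Solving gives x = 3, y = -11.
Check: G·(3, -11, 5) = (21, -77, 35) = 7·(3, -11, 5).

3, -11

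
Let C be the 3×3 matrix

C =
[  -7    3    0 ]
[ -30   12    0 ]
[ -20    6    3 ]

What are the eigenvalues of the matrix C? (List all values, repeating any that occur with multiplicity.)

2, 3, 3

Set up det(rI - C) = 0.
Cofactor expansion gives p(r) = r^3 - 8r^2 + 21r - 18.
Rational-root test: r = 2 gives p(2) = 0.
Factor out (r - 2): p(r) = (r - 2)·(r^2 - 6r + 9).
The quadratic factor is (r - 3)^2.
Eigenvalues: 2, 3, 3.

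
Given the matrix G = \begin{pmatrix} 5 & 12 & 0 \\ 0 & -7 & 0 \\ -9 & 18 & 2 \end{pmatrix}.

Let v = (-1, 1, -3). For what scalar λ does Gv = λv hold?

-7

Compute Gv: G·(-1, 1, -3) = (7, -7, 21).
Since Gv = λv, compare component 1: 7 = λ·-1, so λ = -7.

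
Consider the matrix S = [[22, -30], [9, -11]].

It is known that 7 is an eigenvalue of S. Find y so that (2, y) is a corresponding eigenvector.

We need (S - 7I)v = 0.
S - 7I = [[15, -30], [9, -18]].
Row 1: (15)·2 + (-30)·y = 0
Row 2: (9)·2 + (-18)·y = 0
Solving gives y = 1.
Check: S·(2, 1) = (14, 7) = 7·(2, 1).

1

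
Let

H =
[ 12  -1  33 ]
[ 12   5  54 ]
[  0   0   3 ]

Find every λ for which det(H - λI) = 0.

3, 8, 9

Compute the characteristic polynomial p(s) = det(sI - H).
Expanding the 3×3 determinant: p(s) = s^3 - 20s^2 + 123s - 216.
Try s = 8: p(8) = 0, so 8 is a root.
Factor out (s - 8): p(s) = (s - 8)·(s^2 - 12s + 27).
The quadratic factors as (s - 3)·(s - 9).
Eigenvalues: 3, 8, 9.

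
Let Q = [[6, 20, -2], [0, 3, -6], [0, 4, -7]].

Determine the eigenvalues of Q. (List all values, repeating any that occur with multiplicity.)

-3, -1, 6

Set up det(tI - Q) = 0.
Expanding the 3×3 determinant: p(t) = t^3 - 2t^2 - 21t - 18.
Since p(-1) = 0, t = -1 is a root.
Dividing by (t + 1) leaves t^2 - 3t - 18.
The quadratic factors as (t + 3)·(t - 6).
Eigenvalues: -3, -1, 6.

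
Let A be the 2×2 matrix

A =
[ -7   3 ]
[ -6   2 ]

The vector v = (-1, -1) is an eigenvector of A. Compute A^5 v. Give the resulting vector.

(1024, 1024)

First find the eigenvalue: Av = (4, 4) = -4·(-1, -1), so λ = -4.
Then A^5 v = λ^5·v = (-4)^5·(-1, -1) = -1024·(-1, -1) = (1024, 1024).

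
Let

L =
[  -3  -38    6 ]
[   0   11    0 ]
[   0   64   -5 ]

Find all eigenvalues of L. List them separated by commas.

Set up det(λI - L) = 0.
Cofactor expansion gives p(λ) = λ^3 - 3λ^2 - 73λ - 165.
Try λ = -3: p(-3) = 0, so -3 is a root.
Factor out (λ + 3): p(λ) = (λ + 3)·(λ^2 - 6λ - 55).
The quadratic factors as (λ + 5)·(λ - 11).
Eigenvalues: -5, -3, 11.

-5, -3, 11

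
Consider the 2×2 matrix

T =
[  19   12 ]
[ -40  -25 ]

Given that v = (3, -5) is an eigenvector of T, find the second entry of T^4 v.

-5

First find the eigenvalue: Tv = (-3, 5) = -1·(3, -5), so λ = -1.
Then T^4 v = λ^4·v = (-1)^4·(3, -5) = 1·(3, -5) = (3, -5).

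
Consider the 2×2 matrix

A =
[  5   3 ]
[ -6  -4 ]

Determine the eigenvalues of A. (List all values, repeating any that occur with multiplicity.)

det(A - μI) = (5 - μ)(-4 - μ) - (3)·(-6) = μ^2 - μ - 2.
This factors as (μ + 1)·(μ - 2) = 0.
Eigenvalues: -1, 2.

-1, 2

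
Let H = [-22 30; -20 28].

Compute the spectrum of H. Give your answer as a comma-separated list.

-2, 8

det(H - sI) = (-22 - s)(28 - s) - (30)·(-20) = s^2 - 6s - 16.
This factors as (s + 2)·(s - 8) = 0.
Eigenvalues: -2, 8.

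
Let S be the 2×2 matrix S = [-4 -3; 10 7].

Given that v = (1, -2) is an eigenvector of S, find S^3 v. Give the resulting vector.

First find the eigenvalue: Sv = (2, -4) = 2·(1, -2), so λ = 2.
Then S^3 v = λ^3·v = 2^3·(1, -2) = 8·(1, -2) = (8, -16).

(8, -16)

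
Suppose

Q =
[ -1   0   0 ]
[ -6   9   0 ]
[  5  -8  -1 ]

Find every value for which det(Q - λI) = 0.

Q is lower triangular, so its eigenvalues are the diagonal entries.
Diagonal: -1, 9, -1.

-1, -1, 9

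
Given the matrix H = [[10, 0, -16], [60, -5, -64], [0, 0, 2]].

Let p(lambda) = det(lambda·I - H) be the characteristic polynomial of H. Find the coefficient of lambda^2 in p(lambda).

-7

The coefficient of lambda^2 of det(lambda·I - H) is −trace(H).
trace(H) = (10) + (-5) + (2) = 7, so the coefficient is -7.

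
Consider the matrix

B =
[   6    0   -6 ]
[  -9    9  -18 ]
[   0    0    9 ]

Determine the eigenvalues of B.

Compute the characteristic polynomial p(μ) = det(μI - B).
Expanding the 3×3 determinant: p(μ) = μ^3 - 24μ^2 + 189μ - 486.
Try μ = 9: p(9) = 0, so 9 is a root.
Factor out (μ - 9): p(μ) = (μ - 9)·(μ^2 - 15μ + 54).
The quadratic factors as (μ - 6)·(μ - 9).
Eigenvalues: 6, 9, 9.

6, 9, 9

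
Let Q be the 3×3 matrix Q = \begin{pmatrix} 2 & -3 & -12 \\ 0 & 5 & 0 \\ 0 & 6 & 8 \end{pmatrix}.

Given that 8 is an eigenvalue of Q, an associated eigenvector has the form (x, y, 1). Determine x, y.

We need (Q - 8I)v = 0.
Q - 8I = [[-6, -3, -12], [0, -3, 0], [0, 6, 0]].
Row 1: (-6)·x + (-3)·y + (-12)·1 = 0
Row 2: (0)·x + (-3)·y + (0)·1 = 0
Row 3: (0)·x + (6)·y + (0)·1 = 0
Solving gives x = -2, y = 0.
Check: Q·(-2, 0, 1) = (-16, 0, 8) = 8·(-2, 0, 1).

-2, 0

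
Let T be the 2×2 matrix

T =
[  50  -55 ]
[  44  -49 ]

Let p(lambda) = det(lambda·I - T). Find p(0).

-30

p(0) = det(0·I − T) = det(−T) = (−1)^2·det(T).
det(T) = -30, so p(0) = -30.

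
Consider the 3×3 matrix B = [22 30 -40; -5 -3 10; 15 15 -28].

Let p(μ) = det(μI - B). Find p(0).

-48

p(0) = det(0·I − B) = det(−B) = (−1)^3·det(B).
det(B) = 48, so p(0) = -48.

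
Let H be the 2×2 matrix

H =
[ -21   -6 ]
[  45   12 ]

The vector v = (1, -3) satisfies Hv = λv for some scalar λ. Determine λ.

-3

Compute Hv: H·(1, -3) = (-3, 9).
Since Hv = λv, compare component 1: -3 = λ·1, so λ = -3.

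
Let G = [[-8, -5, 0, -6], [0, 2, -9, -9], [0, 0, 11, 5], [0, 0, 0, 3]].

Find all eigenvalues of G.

G is upper triangular, so its eigenvalues are the diagonal entries.
Diagonal: -8, 2, 11, 3.

-8, 2, 3, 11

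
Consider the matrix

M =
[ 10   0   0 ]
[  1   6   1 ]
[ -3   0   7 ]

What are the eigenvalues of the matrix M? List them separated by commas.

The characteristic polynomial is p(λ) = det(λI - M).
Expanding along the first row, p(λ) = λ^3 - 23λ^2 + 172λ - 420.
Since p(7) = 0, λ = 7 is a root.
Dividing by (λ - 7) leaves λ^2 - 16λ + 60.
The quadratic factors as (λ - 6)·(λ - 10).
Eigenvalues: 6, 7, 10.

6, 7, 10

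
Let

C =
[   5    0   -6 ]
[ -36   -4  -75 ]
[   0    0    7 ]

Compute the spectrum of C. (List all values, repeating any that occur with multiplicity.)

Compute the characteristic polynomial p(λ) = det(λI - C).
Cofactor expansion gives p(λ) = λ^3 - 8λ^2 - 13λ + 140.
Rational-root test: λ = 5 gives p(5) = 0.
Dividing by (λ - 5) leaves λ^2 - 3λ - 28.
The quadratic factors as (λ + 4)·(λ - 7).
Eigenvalues: -4, 5, 7.

-4, 5, 7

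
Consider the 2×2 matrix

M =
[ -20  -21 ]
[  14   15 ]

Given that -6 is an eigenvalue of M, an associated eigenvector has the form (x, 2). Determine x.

We need (M + 6I)v = 0.
M + 6I = [[-14, -21], [14, 21]].
Row 1: (-14)·x + (-21)·2 = 0
Row 2: (14)·x + (21)·2 = 0
Solving gives x = -3.
Check: M·(-3, 2) = (18, -12) = -6·(-3, 2).

-3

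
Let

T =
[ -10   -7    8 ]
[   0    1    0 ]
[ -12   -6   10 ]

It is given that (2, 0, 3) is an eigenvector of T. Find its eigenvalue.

Compute Tv: T·(2, 0, 3) = (4, 0, 6).
Since Tv = λv, compare component 1: 4 = λ·2, so λ = 2.

2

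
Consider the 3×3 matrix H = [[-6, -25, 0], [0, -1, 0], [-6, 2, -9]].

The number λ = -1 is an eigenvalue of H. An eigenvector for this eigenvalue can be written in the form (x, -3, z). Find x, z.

15, -12

We need (H + 1I)v = 0.
H + 1I = [[-5, -25, 0], [0, 0, 0], [-6, 2, -8]].
Row 1: (-5)·x + (-25)·-3 + (0)·z = 0
Row 2: (0)·x + (0)·-3 + (0)·z = 0
Row 3: (-6)·x + (2)·-3 + (-8)·z = 0
Solving gives x = 15, z = -12.
Check: H·(15, -3, -12) = (-15, 3, 12) = -1·(15, -3, -12).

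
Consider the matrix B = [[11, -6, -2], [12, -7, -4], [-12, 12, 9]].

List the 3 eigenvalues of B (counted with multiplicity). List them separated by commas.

3, 5, 5

Set up det(λI - B) = 0.
Expanding the 3×3 determinant: p(λ) = λ^3 - 13λ^2 + 55λ - 75.
Try λ = 3: p(3) = 0, so 3 is a root.
Dividing by (λ - 3) leaves λ^2 - 10λ + 25.
The quadratic factor is (λ - 5)^2.
Eigenvalues: 3, 5, 5.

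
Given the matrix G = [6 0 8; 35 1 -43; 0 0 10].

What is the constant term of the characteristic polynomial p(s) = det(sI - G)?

p(0) = det(0·I − G) = det(−G) = (−1)^3·det(G).
det(G) = 60, so p(0) = -60.

-60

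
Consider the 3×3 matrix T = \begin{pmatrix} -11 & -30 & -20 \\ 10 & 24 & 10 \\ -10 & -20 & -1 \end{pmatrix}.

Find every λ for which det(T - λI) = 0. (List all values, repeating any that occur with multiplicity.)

-1, 4, 9

Set up det(λI - T) = 0.
Cofactor expansion gives p(λ) = λ^3 - 12λ^2 + 23λ + 36.
Rational-root test: λ = 9 gives p(9) = 0.
Factor out (λ - 9): p(λ) = (λ - 9)·(λ^2 - 3λ - 4).
The quadratic factors as (λ + 1)·(λ - 4).
Eigenvalues: -1, 4, 9.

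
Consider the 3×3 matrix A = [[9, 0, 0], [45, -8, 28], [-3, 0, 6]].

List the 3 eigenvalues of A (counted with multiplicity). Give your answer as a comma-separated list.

-8, 6, 9

Compute the characteristic polynomial p(lambda) = det(lambda·I - A).
Expanding along the first row, p(lambda) = lambda^3 - 7·lambda^2 - 66·lambda + 432.
Rational-root test: lambda = 6 gives p(6) = 0.
Factor out (lambda - 6): p(lambda) = (lambda - 6)·(lambda^2 - lambda - 72).
The quadratic factors as (lambda + 8)·(lambda - 9).
Eigenvalues: -8, 6, 9.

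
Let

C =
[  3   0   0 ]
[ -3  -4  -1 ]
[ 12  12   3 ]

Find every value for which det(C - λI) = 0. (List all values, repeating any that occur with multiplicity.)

-1, 0, 3

The characteristic polynomial is p(t) = det(tI - C).
Expanding the 3×3 determinant: p(t) = t^3 - 2t^2 - 3t.
Since p(0) = 0, t = 0 is a root.
Factor out t: p(t) = t·(t^2 - 2t - 3).
The quadratic factors as (t + 1)·(t - 3).
Eigenvalues: -1, 0, 3.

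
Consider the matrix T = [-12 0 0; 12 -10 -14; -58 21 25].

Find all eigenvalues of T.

Set up det(lambda·I - T) = 0.
Expanding the 3×3 determinant: p(lambda) = lambda^3 - 3·lambda^2 - 136·lambda + 528.
Since p(4) = 0, lambda = 4 is a root.
Factor out (lambda - 4): p(lambda) = (lambda - 4)·(lambda^2 + lambda - 132).
The quadratic factors as (lambda + 12)·(lambda - 11).
Eigenvalues: -12, 4, 11.

-12, 4, 11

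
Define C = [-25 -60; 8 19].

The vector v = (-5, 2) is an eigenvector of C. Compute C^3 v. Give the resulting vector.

(5, -2)

First find the eigenvalue: Cv = (5, -2) = -1·(-5, 2), so λ = -1.
Then C^3 v = λ^3·v = (-1)^3·(-5, 2) = -1·(-5, 2) = (5, -2).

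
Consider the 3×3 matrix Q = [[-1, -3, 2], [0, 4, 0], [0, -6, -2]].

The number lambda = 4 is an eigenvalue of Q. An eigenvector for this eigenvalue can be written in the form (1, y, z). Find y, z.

-1, 1

We need (Q - 4I)v = 0.
Q - 4I = [[-5, -3, 2], [0, 0, 0], [0, -6, -6]].
Row 1: (-5)·1 + (-3)·y + (2)·z = 0
Row 2: (0)·1 + (0)·y + (0)·z = 0
Row 3: (0)·1 + (-6)·y + (-6)·z = 0
Solving gives y = -1, z = 1.
Check: Q·(1, -1, 1) = (4, -4, 4) = 4·(1, -1, 1).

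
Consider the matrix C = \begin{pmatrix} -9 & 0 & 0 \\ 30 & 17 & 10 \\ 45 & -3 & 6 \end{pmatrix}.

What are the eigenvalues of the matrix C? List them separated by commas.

Set up det(sI - C) = 0.
Expanding the 3×3 determinant: p(s) = s^3 - 14s^2 - 75s + 1188.
Since p(12) = 0, s = 12 is a root.
Factor out (s - 12): p(s) = (s - 12)·(s^2 - 2s - 99).
The quadratic factors as (s + 9)·(s - 11).
Eigenvalues: -9, 11, 12.

-9, 11, 12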